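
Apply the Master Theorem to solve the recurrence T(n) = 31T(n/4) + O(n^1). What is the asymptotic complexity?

Master Theorem for T(n) = 31T(n/4) + O(n^1):

a = 31, b = 4, c = 1
log_b(a) = log_4(31) = 2.4771

Case 1: c = 1 < log_4(31) = 2.4771
T(n) = O(n^(log_4 31))

For T(n) = 31T(n/4) + O(n^1): log_4(31) = 2.4771. This is Case 1 of the Master Theorem (c < log_b(a), work dominated by leaves), giving O(n^(log_4 31)).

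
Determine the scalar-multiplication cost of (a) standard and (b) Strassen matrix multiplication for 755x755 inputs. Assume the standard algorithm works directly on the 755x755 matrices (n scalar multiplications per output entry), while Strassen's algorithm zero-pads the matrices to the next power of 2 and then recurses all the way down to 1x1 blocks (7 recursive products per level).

Matrix multiplication for 755x755 matrices:

Strassen's algorithm requires power-of-2 dimensions. Pad 755x755 to 1024x1024 (next power of 2).

Standard algorithm: 755^3 = 430368875 multiplications
Strassen's algorithm: 7^(log2(1024)) = 7^10 = 282475249 multiplications
Savings: 430368875 - 282475249 = 147893626 multiplications

Standard: 430368875 multiplications (755^3). Strassen: 282475249 multiplications (7^10, after padding to 1024x1024). Strassen reduces 8 recursive multiplications to 7 at each level.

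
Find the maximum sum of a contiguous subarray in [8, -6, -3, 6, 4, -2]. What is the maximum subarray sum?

Using Kadane's algorithm on [8, -6, -3, 6, 4, -2]:

Scanning through the array:
Position 1 (value -6): max_ending_here = 2, max_so_far = 8
Position 2 (value -3): max_ending_here = -1, max_so_far = 8
Position 3 (value 6): max_ending_here = 6, max_so_far = 8
Position 4 (value 4): max_ending_here = 10, max_so_far = 10
Position 5 (value -2): max_ending_here = 8, max_so_far = 10

Maximum subarray: [6, 4]
Maximum sum: 10

The maximum subarray is [6, 4] with sum 10. This subarray runs from index 3 to index 4.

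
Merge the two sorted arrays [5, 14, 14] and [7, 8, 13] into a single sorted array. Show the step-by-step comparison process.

Merging process:

Compare 5 vs 7: take 5 from left. Merged: [5]
Compare 14 vs 7: take 7 from right. Merged: [5, 7]
Compare 14 vs 8: take 8 from right. Merged: [5, 7, 8]
Compare 14 vs 13: take 13 from right. Merged: [5, 7, 8, 13]
Append remaining from left: [14, 14]. Merged: [5, 7, 8, 13, 14, 14]

Final merged array: [5, 7, 8, 13, 14, 14]
Total comparisons: 4

The merged array is [5, 7, 8, 13, 14, 14], requiring 4 comparisons. The merge step runs in O(n) time where n is the total number of elements.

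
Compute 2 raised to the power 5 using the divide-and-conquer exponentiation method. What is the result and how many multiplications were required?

Computing 2^5 by squaring (build up from 2^1; each line after the first costs one multiplication):

2^1 = 2
2^2 = (2^1)^2 = 2^2 = 4
2^4 = (2^2)^2 = 4^2 = 16
2^5 = 2 * 2^4 = 2 * 16 = 32

Result: 32
Multiplications needed: 3 (3 lines after 2^1)

2^5 = 32. Using exponentiation by squaring, this requires 3 multiplications. The key idea: if the exponent is even, square the half-power; if odd, multiply by the base once.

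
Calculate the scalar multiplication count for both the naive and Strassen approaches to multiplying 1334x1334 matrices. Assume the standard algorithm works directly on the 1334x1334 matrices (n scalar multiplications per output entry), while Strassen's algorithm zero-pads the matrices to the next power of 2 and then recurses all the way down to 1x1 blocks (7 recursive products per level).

Matrix multiplication for 1334x1334 matrices:

Strassen's algorithm requires power-of-2 dimensions. Pad 1334x1334 to 2048x2048 (next power of 2).

Standard algorithm: 1334^3 = 2373927704 multiplications
Strassen's algorithm: 7^(log2(2048)) = 7^11 = 1977326743 multiplications
Savings: 2373927704 - 1977326743 = 396600961 multiplications

Standard: 2373927704 multiplications (1334^3). Strassen: 1977326743 multiplications (7^11, after padding to 2048x2048). Strassen reduces 8 recursive multiplications to 7 at each level.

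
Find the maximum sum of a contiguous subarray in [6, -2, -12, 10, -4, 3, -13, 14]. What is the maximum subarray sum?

Using Kadane's algorithm on [6, -2, -12, 10, -4, 3, -13, 14]:

Scanning through the array:
Position 1 (value -2): max_ending_here = 4, max_so_far = 6
Position 2 (value -12): max_ending_here = -8, max_so_far = 6
Position 3 (value 10): max_ending_here = 10, max_so_far = 10
Position 4 (value -4): max_ending_here = 6, max_so_far = 10
Position 5 (value 3): max_ending_here = 9, max_so_far = 10
Position 6 (value -13): max_ending_here = -4, max_so_far = 10
Position 7 (value 14): max_ending_here = 14, max_so_far = 14

Maximum subarray: [14]
Maximum sum: 14

The maximum subarray is [14] with sum 14. This subarray runs from index 7 to index 7.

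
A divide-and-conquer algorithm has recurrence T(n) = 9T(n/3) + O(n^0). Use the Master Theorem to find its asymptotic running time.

Master Theorem for T(n) = 9T(n/3) + O(n^0):

a = 9, b = 3, c = 0
log_b(a) = log_3(9) = 2.0000

Case 1: c = 0 < log_3(9) = 2.0000
T(n) = O(n^(log_3 9)) = O(n^2)

For T(n) = 9T(n/3) + O(n^0): log_3(9) = 2.0000. This is Case 1 of the Master Theorem (c < log_b(a), work dominated by leaves), giving O(n^2).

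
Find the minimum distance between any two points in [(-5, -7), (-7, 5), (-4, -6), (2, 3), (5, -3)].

Computing all pairwise distances among 5 points:

d((-5, -7), (-7, 5)) = 12.1655
d((-5, -7), (-4, -6)) = 1.4142 <-- minimum
d((-5, -7), (2, 3)) = 12.2066
d((-5, -7), (5, -3)) = 10.7703
d((-7, 5), (-4, -6)) = 11.4018
d((-7, 5), (2, 3)) = 9.2195
d((-7, 5), (5, -3)) = 14.4222
d((-4, -6), (2, 3)) = 10.8167
d((-4, -6), (5, -3)) = 9.4868
d((2, 3), (5, -3)) = 6.7082

Closest pair: (-5, -7) and (-4, -6) with distance 1.4142

The closest pair is (-5, -7) and (-4, -6) with Euclidean distance 1.4142. For 5 points, brute-force pairwise comparison is shown above. For large n, the divide-and-conquer algorithm (sort by x, recurse on halves, check the dividing strip) achieves O(n log n).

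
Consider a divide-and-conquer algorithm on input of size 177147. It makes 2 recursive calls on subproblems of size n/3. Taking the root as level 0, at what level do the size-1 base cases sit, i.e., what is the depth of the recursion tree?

For divide and conquer with division factor 3:

Problem sizes at each level:
Level 0: 177147
Level 1: 59049
Level 2: 19683
Level 3: 6561
Level 4: 2187
Level 5: 729
Level 6: 243
Level 7: 81
Level 8: 27
Level 9: 9
Level 10: 3
Level 11: 1

The root is level 0 and the size-1 base case is level 11 (the tree spans levels 0 through 11, i.e. 12 levels counting the root), so the depth is the number of divisions: log_3(177147) = 11

The recursion tree depth is log_3(177147) = 11. At each level, the problem size is divided by 3, so it takes 11 divisions to reduce to a base case of size 1. The algorithm makes 2 recursive calls at each level.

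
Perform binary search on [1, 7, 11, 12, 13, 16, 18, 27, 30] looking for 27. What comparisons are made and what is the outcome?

Binary search for 27 in [1, 7, 11, 12, 13, 16, 18, 27, 30]:

lo=0, hi=8, mid=4, arr[mid]=13 -> 13 < 27, search right half
lo=5, hi=8, mid=6, arr[mid]=18 -> 18 < 27, search right half
lo=7, hi=8, mid=7, arr[mid]=27 -> Found target at index 7!

Binary search finds 27 at index 7 after 3 comparisons. The search repeatedly halves the search space by comparing with the middle element.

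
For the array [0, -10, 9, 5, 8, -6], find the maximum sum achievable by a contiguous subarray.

Using Kadane's algorithm on [0, -10, 9, 5, 8, -6]:

Scanning through the array:
Position 1 (value -10): max_ending_here = -10, max_so_far = 0
Position 2 (value 9): max_ending_here = 9, max_so_far = 9
Position 3 (value 5): max_ending_here = 14, max_so_far = 14
Position 4 (value 8): max_ending_here = 22, max_so_far = 22
Position 5 (value -6): max_ending_here = 16, max_so_far = 22

Maximum subarray: [9, 5, 8]
Maximum sum: 22

The maximum subarray is [9, 5, 8] with sum 22. This subarray runs from index 2 to index 4.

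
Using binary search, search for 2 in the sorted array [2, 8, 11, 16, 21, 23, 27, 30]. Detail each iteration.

Binary search for 2 in [2, 8, 11, 16, 21, 23, 27, 30]:

lo=0, hi=7, mid=3, arr[mid]=16 -> 16 > 2, search left half
lo=0, hi=2, mid=1, arr[mid]=8 -> 8 > 2, search left half
lo=0, hi=0, mid=0, arr[mid]=2 -> Found target at index 0!

Binary search finds 2 at index 0 after 3 comparisons. The search repeatedly halves the search space by comparing with the middle element.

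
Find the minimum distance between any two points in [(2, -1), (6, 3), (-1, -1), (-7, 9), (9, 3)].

Computing all pairwise distances among 5 points:

d((2, -1), (6, 3)) = 5.6569
d((2, -1), (-1, -1)) = 3.0 <-- minimum
d((2, -1), (-7, 9)) = 13.4536
d((2, -1), (9, 3)) = 8.0623
d((6, 3), (-1, -1)) = 8.0623
d((6, 3), (-7, 9)) = 14.3178
d((6, 3), (9, 3)) = 3.0 <-- minimum
d((-1, -1), (-7, 9)) = 11.6619
d((-1, -1), (9, 3)) = 10.7703
d((-7, 9), (9, 3)) = 17.088

Minimum distance: 3.0 (tie among 2 pairs: (2, -1) and (-1, -1); (6, 3) and (9, 3))

The minimum Euclidean distance is 3.0. There is a tie: 2 pairs achieve this minimum — (2, -1) and (-1, -1); (6, 3) and (9, 3). Any of these is a valid closest pair. For 5 points, brute-force pairwise comparison is shown above. For large n, the divide-and-conquer algorithm (sort by x, recurse on halves, check the dividing strip) achieves O(n log n).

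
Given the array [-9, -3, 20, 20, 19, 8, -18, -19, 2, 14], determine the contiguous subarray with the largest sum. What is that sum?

Using Kadane's algorithm on [-9, -3, 20, 20, 19, 8, -18, -19, 2, 14]:

Scanning through the array:
Position 1 (value -3): max_ending_here = -3, max_so_far = -3
Position 2 (value 20): max_ending_here = 20, max_so_far = 20
Position 3 (value 20): max_ending_here = 40, max_so_far = 40
Position 4 (value 19): max_ending_here = 59, max_so_far = 59
Position 5 (value 8): max_ending_here = 67, max_so_far = 67
Position 6 (value -18): max_ending_here = 49, max_so_far = 67
Position 7 (value -19): max_ending_here = 30, max_so_far = 67
Position 8 (value 2): max_ending_here = 32, max_so_far = 67
Position 9 (value 14): max_ending_here = 46, max_so_far = 67

Maximum subarray: [20, 20, 19, 8]
Maximum sum: 67

The maximum subarray is [20, 20, 19, 8] with sum 67. This subarray runs from index 2 to index 5.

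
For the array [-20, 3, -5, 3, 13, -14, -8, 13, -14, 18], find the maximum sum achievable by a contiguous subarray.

Using Kadane's algorithm on [-20, 3, -5, 3, 13, -14, -8, 13, -14, 18]:

Scanning through the array:
Position 1 (value 3): max_ending_here = 3, max_so_far = 3
Position 2 (value -5): max_ending_here = -2, max_so_far = 3
Position 3 (value 3): max_ending_here = 3, max_so_far = 3
Position 4 (value 13): max_ending_here = 16, max_so_far = 16
Position 5 (value -14): max_ending_here = 2, max_so_far = 16
Position 6 (value -8): max_ending_here = -6, max_so_far = 16
Position 7 (value 13): max_ending_here = 13, max_so_far = 16
Position 8 (value -14): max_ending_here = -1, max_so_far = 16
Position 9 (value 18): max_ending_here = 18, max_so_far = 18

Maximum subarray: [18]
Maximum sum: 18

The maximum subarray is [18] with sum 18. This subarray runs from index 9 to index 9.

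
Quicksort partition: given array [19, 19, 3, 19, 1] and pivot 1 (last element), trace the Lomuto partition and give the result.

Lomuto partition with pivot = 1:

Initial array: [19, 19, 3, 19, 1]

arr[0]=19 > 1: no swap
arr[1]=19 > 1: no swap
arr[2]=3 > 1: no swap
arr[3]=19 > 1: no swap

Place pivot at position 0: [1, 19, 3, 19, 19]
Pivot position: 0

After partitioning with pivot 1, the array becomes [1, 19, 3, 19, 19]. The pivot is placed at index 0. All elements to the left of the pivot are <= 1, and all elements to the right are > 1.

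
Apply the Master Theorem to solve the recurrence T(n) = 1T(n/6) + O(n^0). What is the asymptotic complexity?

Master Theorem for T(n) = 1T(n/6) + O(n^0):

a = 1, b = 6, c = 0
log_b(a) = log_6(1) = 0.0000

Case 2: c = 0 = log_6(1) = 0.0000
T(n) = O(n^0 log n) = O(log n)

For T(n) = 1T(n/6) + O(n^0): log_6(1) = 0.0000. This is Case 2 of the Master Theorem (c = log_b(a), equal work at all levels), giving O(log n).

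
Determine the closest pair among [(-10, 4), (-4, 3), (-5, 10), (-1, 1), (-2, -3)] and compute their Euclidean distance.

Computing all pairwise distances among 5 points:

d((-10, 4), (-4, 3)) = 6.0828
d((-10, 4), (-5, 10)) = 7.8102
d((-10, 4), (-1, 1)) = 9.4868
d((-10, 4), (-2, -3)) = 10.6301
d((-4, 3), (-5, 10)) = 7.0711
d((-4, 3), (-1, 1)) = 3.6056 <-- minimum
d((-4, 3), (-2, -3)) = 6.3246
d((-5, 10), (-1, 1)) = 9.8489
d((-5, 10), (-2, -3)) = 13.3417
d((-1, 1), (-2, -3)) = 4.1231

Closest pair: (-4, 3) and (-1, 1) with distance 3.6056

The closest pair is (-4, 3) and (-1, 1) with Euclidean distance 3.6056. For 5 points, brute-force pairwise comparison is shown above. For large n, the divide-and-conquer algorithm (sort by x, recurse on halves, check the dividing strip) achieves O(n log n).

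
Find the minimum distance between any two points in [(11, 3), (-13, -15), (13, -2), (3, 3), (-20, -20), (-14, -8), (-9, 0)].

Computing all pairwise distances among 7 points:

d((11, 3), (-13, -15)) = 30.0
d((11, 3), (13, -2)) = 5.3852 <-- minimum
d((11, 3), (3, 3)) = 8.0
d((11, 3), (-20, -20)) = 38.6005
d((11, 3), (-14, -8)) = 27.313
d((11, 3), (-9, 0)) = 20.2237
d((-13, -15), (13, -2)) = 29.0689
d((-13, -15), (3, 3)) = 24.0832
d((-13, -15), (-20, -20)) = 8.6023
d((-13, -15), (-14, -8)) = 7.0711
d((-13, -15), (-9, 0)) = 15.5242
d((13, -2), (3, 3)) = 11.1803
d((13, -2), (-20, -20)) = 37.5899
d((13, -2), (-14, -8)) = 27.6586
d((13, -2), (-9, 0)) = 22.0907
d((3, 3), (-20, -20)) = 32.5269
d((3, 3), (-14, -8)) = 20.2485
d((3, 3), (-9, 0)) = 12.3693
d((-20, -20), (-14, -8)) = 13.4164
d((-20, -20), (-9, 0)) = 22.8254
d((-14, -8), (-9, 0)) = 9.434

Closest pair: (11, 3) and (13, -2) with distance 5.3852

The closest pair is (11, 3) and (13, -2) with Euclidean distance 5.3852. For 7 points, brute-force pairwise comparison is shown above. For large n, the divide-and-conquer algorithm (sort by x, recurse on halves, check the dividing strip) achieves O(n log n).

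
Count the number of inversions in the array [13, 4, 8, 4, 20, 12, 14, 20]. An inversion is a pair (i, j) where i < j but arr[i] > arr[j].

Finding inversions in [13, 4, 8, 4, 20, 12, 14, 20]:

(0, 1): arr[0]=13 > arr[1]=4
(0, 2): arr[0]=13 > arr[2]=8
(0, 3): arr[0]=13 > arr[3]=4
(0, 5): arr[0]=13 > arr[5]=12
(2, 3): arr[2]=8 > arr[3]=4
(4, 5): arr[4]=20 > arr[5]=12
(4, 6): arr[4]=20 > arr[6]=14

Total inversions: 7

The array has 7 inversion(s): (0,1), (0,2), (0,3), (0,5), (2,3), (4,5), (4,6). Each pair (i,j) satisfies i < j and arr[i] > arr[j].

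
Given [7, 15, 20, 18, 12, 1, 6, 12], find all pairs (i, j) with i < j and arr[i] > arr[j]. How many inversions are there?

Finding inversions in [7, 15, 20, 18, 12, 1, 6, 12]:

(0, 5): arr[0]=7 > arr[5]=1
(0, 6): arr[0]=7 > arr[6]=6
(1, 4): arr[1]=15 > arr[4]=12
(1, 5): arr[1]=15 > arr[5]=1
(1, 6): arr[1]=15 > arr[6]=6
(1, 7): arr[1]=15 > arr[7]=12
(2, 3): arr[2]=20 > arr[3]=18
(2, 4): arr[2]=20 > arr[4]=12
(2, 5): arr[2]=20 > arr[5]=1
(2, 6): arr[2]=20 > arr[6]=6
(2, 7): arr[2]=20 > arr[7]=12
(3, 4): arr[3]=18 > arr[4]=12
(3, 5): arr[3]=18 > arr[5]=1
(3, 6): arr[3]=18 > arr[6]=6
(3, 7): arr[3]=18 > arr[7]=12
(4, 5): arr[4]=12 > arr[5]=1
(4, 6): arr[4]=12 > arr[6]=6

Total inversions: 17

The array has 17 inversion(s): (0,5), (0,6), (1,4), (1,5), (1,6), (1,7), (2,3), (2,4), (2,5), (2,6), (2,7), (3,4), (3,5), (3,6), (3,7), (4,5), (4,6). Each pair (i,j) satisfies i < j and arr[i] > arr[j].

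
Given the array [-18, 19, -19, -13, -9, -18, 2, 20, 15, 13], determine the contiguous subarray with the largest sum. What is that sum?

Using Kadane's algorithm on [-18, 19, -19, -13, -9, -18, 2, 20, 15, 13]:

Scanning through the array:
Position 1 (value 19): max_ending_here = 19, max_so_far = 19
Position 2 (value -19): max_ending_here = 0, max_so_far = 19
Position 3 (value -13): max_ending_here = -13, max_so_far = 19
Position 4 (value -9): max_ending_here = -9, max_so_far = 19
Position 5 (value -18): max_ending_here = -18, max_so_far = 19
Position 6 (value 2): max_ending_here = 2, max_so_far = 19
Position 7 (value 20): max_ending_here = 22, max_so_far = 22
Position 8 (value 15): max_ending_here = 37, max_so_far = 37
Position 9 (value 13): max_ending_here = 50, max_so_far = 50

Maximum subarray: [2, 20, 15, 13]
Maximum sum: 50

The maximum subarray is [2, 20, 15, 13] with sum 50. This subarray runs from index 6 to index 9.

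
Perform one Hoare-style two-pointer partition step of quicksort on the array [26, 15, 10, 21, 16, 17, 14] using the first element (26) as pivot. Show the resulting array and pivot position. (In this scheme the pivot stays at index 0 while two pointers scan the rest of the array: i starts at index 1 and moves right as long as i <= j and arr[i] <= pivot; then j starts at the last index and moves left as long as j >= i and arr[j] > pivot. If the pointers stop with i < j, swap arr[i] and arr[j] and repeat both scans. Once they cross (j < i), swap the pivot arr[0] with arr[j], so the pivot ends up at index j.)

Hoare-style two-pointer partition with pivot = 26:

Initial array: [26, 15, 10, 21, 16, 17, 14]

Pointers start at i = 1, j = 6.
i ends at 7, j ends at 6: the pointers have crossed (j < i), so scanning stops.

Swap pivot arr[0] with arr[6] to place pivot at position 6: [14, 15, 10, 21, 16, 17, 26]
Pivot position: 6

After partitioning with pivot 26, the array becomes [14, 15, 10, 21, 16, 17, 26]. The pivot is placed at index 6. All elements to the left of the pivot are <= 26, and all elements to the right are > 26.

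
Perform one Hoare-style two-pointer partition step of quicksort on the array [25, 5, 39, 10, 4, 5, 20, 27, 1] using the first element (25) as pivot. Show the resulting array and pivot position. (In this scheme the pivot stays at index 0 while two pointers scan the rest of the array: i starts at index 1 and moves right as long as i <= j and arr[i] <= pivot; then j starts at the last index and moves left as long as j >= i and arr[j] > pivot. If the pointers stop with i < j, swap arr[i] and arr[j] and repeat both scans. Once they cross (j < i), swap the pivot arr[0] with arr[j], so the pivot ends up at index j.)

Hoare-style two-pointer partition with pivot = 25:

Initial array: [25, 5, 39, 10, 4, 5, 20, 27, 1]

Pointers start at i = 1, j = 8.
i stops at index 2 (arr[2]=39 > 25), j stops at index 8 (arr[8]=1 <= 25): swap arr[2] and arr[8], array becomes [25, 5, 1, 10, 4, 5, 20, 27, 39]
i ends at 7, j ends at 6: the pointers have crossed (j < i), so scanning stops.

Swap pivot arr[0] with arr[6] to place pivot at position 6: [20, 5, 1, 10, 4, 5, 25, 27, 39]
Pivot position: 6

After partitioning with pivot 25, the array becomes [20, 5, 1, 10, 4, 5, 25, 27, 39]. The pivot is placed at index 6. All elements to the left of the pivot are <= 25, and all elements to the right are > 25.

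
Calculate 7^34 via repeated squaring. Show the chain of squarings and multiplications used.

Computing 7^34 by squaring (build up from 7^1; each line after the first costs one multiplication):

7^1 = 7
7^2 = (7^1)^2 = 7^2 = 49
7^4 = (7^2)^2 = 49^2 = 2401
7^8 = (7^4)^2 = 2401^2 = 5764801
7^16 = (7^8)^2 = 5764801^2 = 33232930569601
7^17 = 7 * 7^16 = 7 * 33232930569601 = 232630513987207
7^34 = (7^17)^2 = 232630513987207^2 = 54116956037952111668959660849

Result: 54116956037952111668959660849
Multiplications needed: 6 (6 lines after 7^1)

7^34 = 54116956037952111668959660849. Using exponentiation by squaring, this requires 6 multiplications. The key idea: if the exponent is even, square the half-power; if odd, multiply by the base once.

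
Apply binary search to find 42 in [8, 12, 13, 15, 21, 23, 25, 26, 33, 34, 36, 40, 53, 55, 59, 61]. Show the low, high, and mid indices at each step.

Binary search for 42 in [8, 12, 13, 15, 21, 23, 25, 26, 33, 34, 36, 40, 53, 55, 59, 61]:

lo=0, hi=15, mid=7, arr[mid]=26 -> 26 < 42, search right half
lo=8, hi=15, mid=11, arr[mid]=40 -> 40 < 42, search right half
lo=12, hi=15, mid=13, arr[mid]=55 -> 55 > 42, search left half
lo=12, hi=12, mid=12, arr[mid]=53 -> 53 > 42, search left half
lo=12 > hi=11, target 42 not found

Binary search determines that 42 is not in the array after 4 comparisons. The search space was exhausted without finding the target.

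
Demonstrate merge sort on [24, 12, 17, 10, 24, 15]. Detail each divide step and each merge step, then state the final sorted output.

Merge sort trace:

Split: [24, 12, 17, 10, 24, 15] -> [24, 12, 17] and [10, 24, 15]
  Split: [24, 12, 17] -> [24] and [12, 17]
    Split: [12, 17] -> [12] and [17]
    Merge: [12] + [17] -> [12, 17]
  Merge: [24] + [12, 17] -> [12, 17, 24]
  Split: [10, 24, 15] -> [10] and [24, 15]
    Split: [24, 15] -> [24] and [15]
    Merge: [24] + [15] -> [15, 24]
  Merge: [10] + [15, 24] -> [10, 15, 24]
Merge: [12, 17, 24] + [10, 15, 24] -> [10, 12, 15, 17, 24, 24]

Final sorted array: [10, 12, 15, 17, 24, 24]

The merge sort proceeds by recursively splitting the array and merging sorted halves.
After all merges, the sorted array is [10, 12, 15, 17, 24, 24].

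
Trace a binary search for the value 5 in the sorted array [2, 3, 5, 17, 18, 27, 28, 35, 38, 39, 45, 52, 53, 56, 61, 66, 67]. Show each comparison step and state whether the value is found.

Binary search for 5 in [2, 3, 5, 17, 18, 27, 28, 35, 38, 39, 45, 52, 53, 56, 61, 66, 67]:

lo=0, hi=16, mid=8, arr[mid]=38 -> 38 > 5, search left half
lo=0, hi=7, mid=3, arr[mid]=17 -> 17 > 5, search left half
lo=0, hi=2, mid=1, arr[mid]=3 -> 3 < 5, search right half
lo=2, hi=2, mid=2, arr[mid]=5 -> Found target at index 2!

Binary search finds 5 at index 2 after 4 comparisons. The search repeatedly halves the search space by comparing with the middle element.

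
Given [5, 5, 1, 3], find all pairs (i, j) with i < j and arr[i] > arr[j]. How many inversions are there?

Finding inversions in [5, 5, 1, 3]:

(0, 2): arr[0]=5 > arr[2]=1
(0, 3): arr[0]=5 > arr[3]=3
(1, 2): arr[1]=5 > arr[2]=1
(1, 3): arr[1]=5 > arr[3]=3

Total inversions: 4

The array has 4 inversion(s): (0,2), (0,3), (1,2), (1,3). Each pair (i,j) satisfies i < j and arr[i] > arr[j].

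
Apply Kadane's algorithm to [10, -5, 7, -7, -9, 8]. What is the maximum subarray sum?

Using Kadane's algorithm on [10, -5, 7, -7, -9, 8]:

Scanning through the array:
Position 1 (value -5): max_ending_here = 5, max_so_far = 10
Position 2 (value 7): max_ending_here = 12, max_so_far = 12
Position 3 (value -7): max_ending_here = 5, max_so_far = 12
Position 4 (value -9): max_ending_here = -4, max_so_far = 12
Position 5 (value 8): max_ending_here = 8, max_so_far = 12

Maximum subarray: [10, -5, 7]
Maximum sum: 12

The maximum subarray is [10, -5, 7] with sum 12. This subarray runs from index 0 to index 2.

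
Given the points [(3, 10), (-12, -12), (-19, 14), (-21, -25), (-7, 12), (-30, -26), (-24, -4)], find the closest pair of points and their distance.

Computing all pairwise distances among 7 points:

d((3, 10), (-12, -12)) = 26.6271
d((3, 10), (-19, 14)) = 22.3607
d((3, 10), (-21, -25)) = 42.4382
d((3, 10), (-7, 12)) = 10.198
d((3, 10), (-30, -26)) = 48.8365
d((3, 10), (-24, -4)) = 30.4138
d((-12, -12), (-19, 14)) = 26.9258
d((-12, -12), (-21, -25)) = 15.8114
d((-12, -12), (-7, 12)) = 24.5153
d((-12, -12), (-30, -26)) = 22.8035
d((-12, -12), (-24, -4)) = 14.4222
d((-19, 14), (-21, -25)) = 39.0512
d((-19, 14), (-7, 12)) = 12.1655
d((-19, 14), (-30, -26)) = 41.4849
d((-19, 14), (-24, -4)) = 18.6815
d((-21, -25), (-7, 12)) = 39.5601
d((-21, -25), (-30, -26)) = 9.0554 <-- minimum
d((-21, -25), (-24, -4)) = 21.2132
d((-7, 12), (-30, -26)) = 44.4185
d((-7, 12), (-24, -4)) = 23.3452
d((-30, -26), (-24, -4)) = 22.8035

Closest pair: (-21, -25) and (-30, -26) with distance 9.0554

The closest pair is (-21, -25) and (-30, -26) with Euclidean distance 9.0554. For 7 points, brute-force pairwise comparison is shown above. For large n, the divide-and-conquer algorithm (sort by x, recurse on halves, check the dividing strip) achieves O(n log n).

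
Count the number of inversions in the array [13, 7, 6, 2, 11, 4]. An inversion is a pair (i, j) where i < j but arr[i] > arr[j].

Finding inversions in [13, 7, 6, 2, 11, 4]:

(0, 1): arr[0]=13 > arr[1]=7
(0, 2): arr[0]=13 > arr[2]=6
(0, 3): arr[0]=13 > arr[3]=2
(0, 4): arr[0]=13 > arr[4]=11
(0, 5): arr[0]=13 > arr[5]=4
(1, 2): arr[1]=7 > arr[2]=6
(1, 3): arr[1]=7 > arr[3]=2
(1, 5): arr[1]=7 > arr[5]=4
(2, 3): arr[2]=6 > arr[3]=2
(2, 5): arr[2]=6 > arr[5]=4
(4, 5): arr[4]=11 > arr[5]=4

Total inversions: 11

The array has 11 inversion(s): (0,1), (0,2), (0,3), (0,4), (0,5), (1,2), (1,3), (1,5), (2,3), (2,5), (4,5). Each pair (i,j) satisfies i < j and arr[i] > arr[j].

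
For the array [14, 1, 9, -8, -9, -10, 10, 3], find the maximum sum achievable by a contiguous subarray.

Using Kadane's algorithm on [14, 1, 9, -8, -9, -10, 10, 3]:

Scanning through the array:
Position 1 (value 1): max_ending_here = 15, max_so_far = 15
Position 2 (value 9): max_ending_here = 24, max_so_far = 24
Position 3 (value -8): max_ending_here = 16, max_so_far = 24
Position 4 (value -9): max_ending_here = 7, max_so_far = 24
Position 5 (value -10): max_ending_here = -3, max_so_far = 24
Position 6 (value 10): max_ending_here = 10, max_so_far = 24
Position 7 (value 3): max_ending_here = 13, max_so_far = 24

Maximum subarray: [14, 1, 9]
Maximum sum: 24

The maximum subarray is [14, 1, 9] with sum 24. This subarray runs from index 0 to index 2.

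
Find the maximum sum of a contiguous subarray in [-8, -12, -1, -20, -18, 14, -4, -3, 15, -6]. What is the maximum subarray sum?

Using Kadane's algorithm on [-8, -12, -1, -20, -18, 14, -4, -3, 15, -6]:

Scanning through the array:
Position 1 (value -12): max_ending_here = -12, max_so_far = -8
Position 2 (value -1): max_ending_here = -1, max_so_far = -1
Position 3 (value -20): max_ending_here = -20, max_so_far = -1
Position 4 (value -18): max_ending_here = -18, max_so_far = -1
Position 5 (value 14): max_ending_here = 14, max_so_far = 14
Position 6 (value -4): max_ending_here = 10, max_so_far = 14
Position 7 (value -3): max_ending_here = 7, max_so_far = 14
Position 8 (value 15): max_ending_here = 22, max_so_far = 22
Position 9 (value -6): max_ending_here = 16, max_so_far = 22

Maximum subarray: [14, -4, -3, 15]
Maximum sum: 22

The maximum subarray is [14, -4, -3, 15] with sum 22. This subarray runs from index 5 to index 8.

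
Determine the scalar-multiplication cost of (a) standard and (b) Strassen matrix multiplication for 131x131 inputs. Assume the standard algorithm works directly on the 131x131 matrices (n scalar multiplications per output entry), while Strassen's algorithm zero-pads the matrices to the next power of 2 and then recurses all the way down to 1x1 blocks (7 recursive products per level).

Matrix multiplication for 131x131 matrices:

Strassen's algorithm requires power-of-2 dimensions. Pad 131x131 to 256x256 (next power of 2).

Standard algorithm: 131^3 = 2248091 multiplications
Strassen's algorithm: 7^(log2(256)) = 7^8 = 5764801 multiplications
Difference: 2248091 - 5764801 = -3516710 (Strassen uses MORE here due to padding overhead — for small or just-over-power-of-2 n, padding can outweigh the per-level savings)

Standard: 2248091 multiplications (131^3). Strassen: 5764801 multiplications (7^8, after padding to 256x256). Strassen reduces 8 recursive multiplications to 7 at each level.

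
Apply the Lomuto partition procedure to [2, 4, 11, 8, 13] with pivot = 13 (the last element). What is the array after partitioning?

Lomuto partition with pivot = 13:

Initial array: [2, 4, 11, 8, 13]

arr[0]=2 <= 13: swap with position 0, array becomes [2, 4, 11, 8, 13]
arr[1]=4 <= 13: swap with position 1, array becomes [2, 4, 11, 8, 13]
arr[2]=11 <= 13: swap with position 2, array becomes [2, 4, 11, 8, 13]
arr[3]=8 <= 13: swap with position 3, array becomes [2, 4, 11, 8, 13]

Place pivot at position 4: [2, 4, 11, 8, 13]
Pivot position: 4

After partitioning with pivot 13, the array becomes [2, 4, 11, 8, 13]. The pivot is placed at index 4. All elements to the left of the pivot are <= 13, and all elements to the right are > 13.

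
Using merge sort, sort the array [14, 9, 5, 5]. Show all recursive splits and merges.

Merge sort trace:

Split: [14, 9, 5, 5] -> [14, 9] and [5, 5]
  Split: [14, 9] -> [14] and [9]
  Merge: [14] + [9] -> [9, 14]
  Split: [5, 5] -> [5] and [5]
  Merge: [5] + [5] -> [5, 5]
Merge: [9, 14] + [5, 5] -> [5, 5, 9, 14]

Final sorted array: [5, 5, 9, 14]

The merge sort proceeds by recursively splitting the array and merging sorted halves.
After all merges, the sorted array is [5, 5, 9, 14].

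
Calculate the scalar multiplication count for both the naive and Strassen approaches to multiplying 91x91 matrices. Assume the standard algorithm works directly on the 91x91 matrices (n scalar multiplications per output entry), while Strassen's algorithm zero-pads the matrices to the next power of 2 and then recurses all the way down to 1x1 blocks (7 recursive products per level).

Matrix multiplication for 91x91 matrices:

Strassen's algorithm requires power-of-2 dimensions. Pad 91x91 to 128x128 (next power of 2).

Standard algorithm: 91^3 = 753571 multiplications
Strassen's algorithm: 7^(log2(128)) = 7^7 = 823543 multiplications
Difference: 753571 - 823543 = -69972 (Strassen uses MORE here due to padding overhead — for small or just-over-power-of-2 n, padding can outweigh the per-level savings)

Standard: 753571 multiplications (91^3). Strassen: 823543 multiplications (7^7, after padding to 128x128). Strassen reduces 8 recursive multiplications to 7 at each level.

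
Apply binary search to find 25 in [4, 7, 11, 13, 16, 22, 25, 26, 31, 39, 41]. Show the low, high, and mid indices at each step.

Binary search for 25 in [4, 7, 11, 13, 16, 22, 25, 26, 31, 39, 41]:

lo=0, hi=10, mid=5, arr[mid]=22 -> 22 < 25, search right half
lo=6, hi=10, mid=8, arr[mid]=31 -> 31 > 25, search left half
lo=6, hi=7, mid=6, arr[mid]=25 -> Found target at index 6!

Binary search finds 25 at index 6 after 3 comparisons. The search repeatedly halves the search space by comparing with the middle element.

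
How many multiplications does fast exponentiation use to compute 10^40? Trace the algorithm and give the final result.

Computing 10^40 by squaring (build up from 10^1; each line after the first costs one multiplication):

10^1 = 10
10^2 = (10^1)^2 = 10^2 = 100
10^4 = (10^2)^2 = 100^2 = 10000
10^5 = 10 * 10^4 = 10 * 10000 = 100000
10^10 = (10^5)^2 = 100000^2 = 10000000000
10^20 = (10^10)^2 = 10000000000^2 = 100000000000000000000
10^40 = (10^20)^2 = 100000000000000000000^2 = 10000000000000000000000000000000000000000

Result: 10000000000000000000000000000000000000000
Multiplications needed: 6 (6 lines after 10^1)

10^40 = 10000000000000000000000000000000000000000. Using exponentiation by squaring, this requires 6 multiplications. The key idea: if the exponent is even, square the half-power; if odd, multiply by the base once.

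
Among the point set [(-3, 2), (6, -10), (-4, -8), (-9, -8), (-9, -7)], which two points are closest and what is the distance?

Computing all pairwise distances among 5 points:

d((-3, 2), (6, -10)) = 15.0
d((-3, 2), (-4, -8)) = 10.0499
d((-3, 2), (-9, -8)) = 11.6619
d((-3, 2), (-9, -7)) = 10.8167
d((6, -10), (-4, -8)) = 10.198
d((6, -10), (-9, -8)) = 15.1327
d((6, -10), (-9, -7)) = 15.2971
d((-4, -8), (-9, -8)) = 5.0
d((-4, -8), (-9, -7)) = 5.099
d((-9, -8), (-9, -7)) = 1.0 <-- minimum

Closest pair: (-9, -8) and (-9, -7) with distance 1.0

The closest pair is (-9, -8) and (-9, -7) with Euclidean distance 1.0. For 5 points, brute-force pairwise comparison is shown above. For large n, the divide-and-conquer algorithm (sort by x, recurse on halves, check the dividing strip) achieves O(n log n).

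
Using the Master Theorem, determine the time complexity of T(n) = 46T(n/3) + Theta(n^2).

Master Theorem for T(n) = 46T(n/3) + O(n^2):

a = 46, b = 3, c = 2
log_b(a) = log_3(46) = 3.4850

Case 1: c = 2 < log_3(46) = 3.4850
T(n) = O(n^(log_3 46))

For T(n) = 46T(n/3) + O(n^2): log_3(46) = 3.4850. This is Case 1 of the Master Theorem (c < log_b(a), work dominated by leaves), giving O(n^(log_3 46)).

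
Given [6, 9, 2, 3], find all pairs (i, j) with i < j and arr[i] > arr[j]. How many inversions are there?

Finding inversions in [6, 9, 2, 3]:

(0, 2): arr[0]=6 > arr[2]=2
(0, 3): arr[0]=6 > arr[3]=3
(1, 2): arr[1]=9 > arr[2]=2
(1, 3): arr[1]=9 > arr[3]=3

Total inversions: 4

The array has 4 inversion(s): (0,2), (0,3), (1,2), (1,3). Each pair (i,j) satisfies i < j and arr[i] > arr[j].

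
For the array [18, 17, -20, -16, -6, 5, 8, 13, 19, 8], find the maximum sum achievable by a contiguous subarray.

Using Kadane's algorithm on [18, 17, -20, -16, -6, 5, 8, 13, 19, 8]:

Scanning through the array:
Position 1 (value 17): max_ending_here = 35, max_so_far = 35
Position 2 (value -20): max_ending_here = 15, max_so_far = 35
Position 3 (value -16): max_ending_here = -1, max_so_far = 35
Position 4 (value -6): max_ending_here = -6, max_so_far = 35
Position 5 (value 5): max_ending_here = 5, max_so_far = 35
Position 6 (value 8): max_ending_here = 13, max_so_far = 35
Position 7 (value 13): max_ending_here = 26, max_so_far = 35
Position 8 (value 19): max_ending_here = 45, max_so_far = 45
Position 9 (value 8): max_ending_here = 53, max_so_far = 53

Maximum subarray: [5, 8, 13, 19, 8]
Maximum sum: 53

The maximum subarray is [5, 8, 13, 19, 8] with sum 53. This subarray runs from index 5 to index 9.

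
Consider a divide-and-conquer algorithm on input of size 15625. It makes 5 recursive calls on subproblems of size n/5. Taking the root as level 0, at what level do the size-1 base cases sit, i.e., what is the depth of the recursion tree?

For divide and conquer with division factor 5:

Problem sizes at each level:
Level 0: 15625
Level 1: 3125
Level 2: 625
Level 3: 125
Level 4: 25
Level 5: 5
Level 6: 1

The root is level 0 and the size-1 base case is level 6 (the tree spans levels 0 through 6, i.e. 7 levels counting the root), so the depth is the number of divisions: log_5(15625) = 6

The recursion tree depth is log_5(15625) = 6. At each level, the problem size is divided by 5, so it takes 6 divisions to reduce to a base case of size 1. The algorithm makes 5 recursive calls at each level.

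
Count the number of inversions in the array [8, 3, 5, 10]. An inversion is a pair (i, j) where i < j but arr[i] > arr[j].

Finding inversions in [8, 3, 5, 10]:

(0, 1): arr[0]=8 > arr[1]=3
(0, 2): arr[0]=8 > arr[2]=5

Total inversions: 2

The array has 2 inversion(s): (0,1), (0,2). Each pair (i,j) satisfies i < j and arr[i] > arr[j].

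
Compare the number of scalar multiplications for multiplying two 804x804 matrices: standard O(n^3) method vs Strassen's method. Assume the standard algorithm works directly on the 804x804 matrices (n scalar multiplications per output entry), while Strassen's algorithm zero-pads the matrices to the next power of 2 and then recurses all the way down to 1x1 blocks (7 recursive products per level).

Matrix multiplication for 804x804 matrices:

Strassen's algorithm requires power-of-2 dimensions. Pad 804x804 to 1024x1024 (next power of 2).

Standard algorithm: 804^3 = 519718464 multiplications
Strassen's algorithm: 7^(log2(1024)) = 7^10 = 282475249 multiplications
Savings: 519718464 - 282475249 = 237243215 multiplications

Standard: 519718464 multiplications (804^3). Strassen: 282475249 multiplications (7^10, after padding to 1024x1024). Strassen reduces 8 recursive multiplications to 7 at each level.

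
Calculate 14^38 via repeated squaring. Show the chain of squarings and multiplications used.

Computing 14^38 by squaring (build up from 14^1; each line after the first costs one multiplication):

14^1 = 14
14^2 = (14^1)^2 = 14^2 = 196
14^4 = (14^2)^2 = 196^2 = 38416
14^8 = (14^4)^2 = 38416^2 = 1475789056
14^9 = 14 * 14^8 = 14 * 1475789056 = 20661046784
14^18 = (14^9)^2 = 20661046784^2 = 426878854210636742656
14^19 = 14 * 14^18 = 14 * 426878854210636742656 = 5976303958948914397184
14^38 = (14^19)^2 = 5976303958948914397184^2 = 35716209009748467500288285041727074107129856

Result: 35716209009748467500288285041727074107129856
Multiplications needed: 7 (7 lines after 14^1)

14^38 = 35716209009748467500288285041727074107129856. Using exponentiation by squaring, this requires 7 multiplications. The key idea: if the exponent is even, square the half-power; if odd, multiply by the base once.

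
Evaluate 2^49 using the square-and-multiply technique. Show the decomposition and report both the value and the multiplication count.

Computing 2^49 by squaring (build up from 2^1; each line after the first costs one multiplication):

2^1 = 2
2^2 = (2^1)^2 = 2^2 = 4
2^3 = 2 * 2^2 = 2 * 4 = 8
2^6 = (2^3)^2 = 8^2 = 64
2^12 = (2^6)^2 = 64^2 = 4096
2^24 = (2^12)^2 = 4096^2 = 16777216
2^48 = (2^24)^2 = 16777216^2 = 281474976710656
2^49 = 2 * 2^48 = 2 * 281474976710656 = 562949953421312

Result: 562949953421312
Multiplications needed: 7 (7 lines after 2^1)

2^49 = 562949953421312. Using exponentiation by squaring, this requires 7 multiplications. The key idea: if the exponent is even, square the half-power; if odd, multiply by the base once.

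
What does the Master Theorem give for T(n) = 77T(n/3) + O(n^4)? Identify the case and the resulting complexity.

Master Theorem for T(n) = 77T(n/3) + O(n^4):

a = 77, b = 3, c = 4
log_b(a) = log_3(77) = 3.9539

Case 3: c = 4 > log_3(77) = 3.9539
T(n) = O(n^4) = O(n^4)

For T(n) = 77T(n/3) + O(n^4): log_3(77) = 3.9539. This is Case 3 of the Master Theorem (c > log_b(a), work dominated by root), giving O(n^4).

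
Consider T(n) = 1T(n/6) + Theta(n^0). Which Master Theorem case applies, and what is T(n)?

Master Theorem for T(n) = 1T(n/6) + O(n^0):

a = 1, b = 6, c = 0
log_b(a) = log_6(1) = 0.0000

Case 2: c = 0 = log_6(1) = 0.0000
T(n) = O(n^0 log n) = O(log n)

For T(n) = 1T(n/6) + O(n^0): log_6(1) = 0.0000. This is Case 2 of the Master Theorem (c = log_b(a), equal work at all levels), giving O(log n).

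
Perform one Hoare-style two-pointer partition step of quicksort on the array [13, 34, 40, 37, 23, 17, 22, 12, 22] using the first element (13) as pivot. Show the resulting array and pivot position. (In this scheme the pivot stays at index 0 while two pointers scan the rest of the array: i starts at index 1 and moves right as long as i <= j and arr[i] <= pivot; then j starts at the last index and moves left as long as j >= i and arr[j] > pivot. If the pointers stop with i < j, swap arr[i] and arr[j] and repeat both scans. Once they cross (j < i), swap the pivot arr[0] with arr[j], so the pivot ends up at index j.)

Hoare-style two-pointer partition with pivot = 13:

Initial array: [13, 34, 40, 37, 23, 17, 22, 12, 22]

Pointers start at i = 1, j = 8.
i stops at index 1 (arr[1]=34 > 13), j stops at index 7 (arr[7]=12 <= 13): swap arr[1] and arr[7], array becomes [13, 12, 40, 37, 23, 17, 22, 34, 22]
i ends at 2, j ends at 1: the pointers have crossed (j < i), so scanning stops.

Swap pivot arr[0] with arr[1] to place pivot at position 1: [12, 13, 40, 37, 23, 17, 22, 34, 22]
Pivot position: 1

After partitioning with pivot 13, the array becomes [12, 13, 40, 37, 23, 17, 22, 34, 22]. The pivot is placed at index 1. All elements to the left of the pivot are <= 13, and all elements to the right are > 13.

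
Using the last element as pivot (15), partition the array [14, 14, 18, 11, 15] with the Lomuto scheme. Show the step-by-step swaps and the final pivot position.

Lomuto partition with pivot = 15:

Initial array: [14, 14, 18, 11, 15]

arr[0]=14 <= 15: swap with position 0, array becomes [14, 14, 18, 11, 15]
arr[1]=14 <= 15: swap with position 1, array becomes [14, 14, 18, 11, 15]
arr[2]=18 > 15: no swap
arr[3]=11 <= 15: swap with position 2, array becomes [14, 14, 11, 18, 15]

Place pivot at position 3: [14, 14, 11, 15, 18]
Pivot position: 3

After partitioning with pivot 15, the array becomes [14, 14, 11, 15, 18]. The pivot is placed at index 3. All elements to the left of the pivot are <= 15, and all elements to the right are > 15.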